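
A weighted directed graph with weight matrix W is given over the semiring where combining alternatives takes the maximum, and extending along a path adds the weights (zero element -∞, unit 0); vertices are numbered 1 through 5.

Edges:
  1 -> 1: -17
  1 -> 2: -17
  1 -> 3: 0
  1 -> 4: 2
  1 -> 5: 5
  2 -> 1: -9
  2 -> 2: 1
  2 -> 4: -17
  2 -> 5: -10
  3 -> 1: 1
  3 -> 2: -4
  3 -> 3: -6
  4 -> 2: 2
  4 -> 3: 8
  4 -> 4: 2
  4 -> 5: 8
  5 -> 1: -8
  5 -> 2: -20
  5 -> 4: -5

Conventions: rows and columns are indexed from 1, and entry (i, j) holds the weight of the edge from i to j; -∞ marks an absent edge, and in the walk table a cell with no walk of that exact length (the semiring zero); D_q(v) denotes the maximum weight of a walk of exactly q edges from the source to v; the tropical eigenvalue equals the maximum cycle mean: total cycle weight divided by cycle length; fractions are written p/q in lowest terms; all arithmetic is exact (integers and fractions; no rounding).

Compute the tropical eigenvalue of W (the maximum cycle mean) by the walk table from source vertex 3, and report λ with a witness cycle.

q=0: [-∞, -∞, 0, -∞, -∞]
q=1: [1, -4, -6, -∞, -∞]
q=2: [-5, -3, 1, 3, 6]
q=3: [2, 5, 11, 5, 11]
q=4: [12, 7, 13, 7, 13]
q=5: [14, 9, 15, 14, 17]
Optimal cycle mean attained by: cycle 1->4->3->1, total 2 + 8 + 1, length 3.
Answer: λ = 11/3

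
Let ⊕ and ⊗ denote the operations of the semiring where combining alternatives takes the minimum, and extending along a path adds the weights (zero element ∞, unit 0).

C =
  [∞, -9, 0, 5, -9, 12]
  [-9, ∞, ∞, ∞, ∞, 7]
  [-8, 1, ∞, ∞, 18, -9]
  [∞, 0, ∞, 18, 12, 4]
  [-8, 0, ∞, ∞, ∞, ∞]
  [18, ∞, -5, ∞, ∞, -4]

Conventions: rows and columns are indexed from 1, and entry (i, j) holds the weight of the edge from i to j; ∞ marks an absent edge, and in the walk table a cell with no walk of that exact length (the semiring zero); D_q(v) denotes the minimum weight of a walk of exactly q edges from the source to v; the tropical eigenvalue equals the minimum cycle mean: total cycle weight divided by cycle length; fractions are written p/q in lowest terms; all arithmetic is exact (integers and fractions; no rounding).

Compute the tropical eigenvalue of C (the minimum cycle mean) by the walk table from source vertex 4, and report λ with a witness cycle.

q=0: [∞, ∞, ∞, 0, ∞, ∞]
q=1: [∞, 0, ∞, 18, 12, 4]
q=2: [-9, 12, -1, 36, 30, 0]
q=3: [-9, -18, -9, -4, -18, -10]
q=4: [-27, -18, -15, -4, -18, -18]
q=5: [-27, -36, -27, -22, -36, -24]
q=6: [-45, -36, -29, -22, -36, -36]
Optimal cycle mean attained by: cycle 1->2->1, total (-9) + (-9), length 2.
Answer: λ = -9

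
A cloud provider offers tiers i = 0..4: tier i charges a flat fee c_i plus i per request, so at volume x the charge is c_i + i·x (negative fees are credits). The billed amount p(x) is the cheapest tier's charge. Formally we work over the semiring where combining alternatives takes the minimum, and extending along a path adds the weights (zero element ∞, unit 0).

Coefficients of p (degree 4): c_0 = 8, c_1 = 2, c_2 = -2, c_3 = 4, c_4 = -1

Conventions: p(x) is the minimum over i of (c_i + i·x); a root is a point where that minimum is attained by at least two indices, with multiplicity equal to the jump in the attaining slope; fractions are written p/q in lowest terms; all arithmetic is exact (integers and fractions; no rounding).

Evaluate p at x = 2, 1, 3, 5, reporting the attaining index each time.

p(2) = min(8+0·2=8, 2+1·2=4, -2+2·2=2, 4+3·2=10, -1+4·2=7) = 2 (attained by i=2)
p(1) = min(8+0·1=8, 2+1·1=3, -2+2·1=0, 4+3·1=7, -1+4·1=3) = 0 (attained by i=2)
p(3) = min(8+0·3=8, 2+1·3=5, -2+2·3=4, 4+3·3=13, -1+4·3=11) = 4 (attained by i=2)
p(5) = min(8+0·5=8, 2+1·5=7, -2+2·5=8, 4+3·5=19, -1+4·5=19) = 7 (attained by i=1)
Answer: p(2) = 2; p(1) = 0; p(3) = 4; p(5) = 7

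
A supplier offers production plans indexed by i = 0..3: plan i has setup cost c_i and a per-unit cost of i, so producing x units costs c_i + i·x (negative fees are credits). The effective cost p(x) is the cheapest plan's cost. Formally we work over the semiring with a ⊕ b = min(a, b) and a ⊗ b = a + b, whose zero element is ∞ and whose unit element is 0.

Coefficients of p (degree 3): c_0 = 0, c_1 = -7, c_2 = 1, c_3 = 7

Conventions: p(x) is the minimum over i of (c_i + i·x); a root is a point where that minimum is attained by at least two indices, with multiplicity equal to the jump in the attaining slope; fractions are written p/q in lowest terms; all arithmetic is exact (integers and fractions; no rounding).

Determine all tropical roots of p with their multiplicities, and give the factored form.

hull edge (i=0, c=0) to (i=1, c=-7): slope -7, span 1
hull edge (i=1, c=-7) to (i=3, c=7): slope 7, span 2
Factored form: p(x) = 7 ⊗ (x ⊕ (-7)) ⊗ (x ⊕ (-7)) ⊗ (x ⊕ 7)
Answer: roots = -7 (mult 2), 7 (mult 1)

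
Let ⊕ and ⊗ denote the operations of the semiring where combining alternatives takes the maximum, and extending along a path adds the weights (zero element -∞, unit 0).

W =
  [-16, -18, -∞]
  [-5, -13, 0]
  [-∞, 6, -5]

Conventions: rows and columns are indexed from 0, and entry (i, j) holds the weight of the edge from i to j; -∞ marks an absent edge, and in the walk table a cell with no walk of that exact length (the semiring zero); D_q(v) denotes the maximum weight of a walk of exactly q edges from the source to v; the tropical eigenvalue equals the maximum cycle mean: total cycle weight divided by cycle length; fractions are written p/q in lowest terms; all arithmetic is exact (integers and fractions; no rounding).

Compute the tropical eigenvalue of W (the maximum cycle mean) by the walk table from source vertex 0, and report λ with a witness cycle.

q=0: [0, -∞, -∞]
q=1: [-16, -18, -∞]
q=2: [-23, -31, -18]
q=3: [-36, -12, -23]
Optimal cycle mean attained by: cycle 1->2->1, total 0 + 6, length 2.
Answer: λ = 3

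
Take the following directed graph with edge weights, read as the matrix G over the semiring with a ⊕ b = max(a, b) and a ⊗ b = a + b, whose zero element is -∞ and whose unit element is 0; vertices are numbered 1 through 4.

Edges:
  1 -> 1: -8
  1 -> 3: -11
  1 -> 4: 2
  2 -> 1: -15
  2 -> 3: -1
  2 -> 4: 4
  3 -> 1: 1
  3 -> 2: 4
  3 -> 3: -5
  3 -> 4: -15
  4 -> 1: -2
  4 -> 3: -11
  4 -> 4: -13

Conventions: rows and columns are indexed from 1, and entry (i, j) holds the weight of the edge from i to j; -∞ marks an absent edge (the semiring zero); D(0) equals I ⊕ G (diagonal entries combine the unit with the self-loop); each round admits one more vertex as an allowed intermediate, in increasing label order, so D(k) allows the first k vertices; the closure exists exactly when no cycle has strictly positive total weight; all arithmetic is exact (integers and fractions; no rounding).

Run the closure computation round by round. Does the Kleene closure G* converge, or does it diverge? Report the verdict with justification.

D(0):
  [0, -∞, -11, 2]
  [-15, 0, -1, 4]
  [1, 4, 0, -15]
  [-2, -∞, -11, 0]
D(1):
  [0, -∞, -11, 2]
  [-15, 0, -1, 4]
  [1, 4, 0, 3]
  [-2, -∞, -11, 0]
Detection: at round 2, diagonal entry (3, 3) turns strictly positive.
Key observation: the cycle 3->2->3 has total weight 4 + (-1), which is strictly positive.
Answer: DIVERGES — positive cycle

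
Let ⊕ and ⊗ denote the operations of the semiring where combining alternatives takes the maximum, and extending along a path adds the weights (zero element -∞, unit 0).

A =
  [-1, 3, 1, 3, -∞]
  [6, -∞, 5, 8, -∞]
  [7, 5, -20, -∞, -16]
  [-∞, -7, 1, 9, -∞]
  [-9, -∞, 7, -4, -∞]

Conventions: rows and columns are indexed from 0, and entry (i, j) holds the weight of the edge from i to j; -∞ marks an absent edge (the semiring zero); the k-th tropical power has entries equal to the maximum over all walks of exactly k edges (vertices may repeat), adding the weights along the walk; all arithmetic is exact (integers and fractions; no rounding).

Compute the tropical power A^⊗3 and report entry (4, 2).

A^⊗2:
  [9, 6, 8, 12, -15]
  [12, 10, 9, 17, -11]
  [11, 10, 10, 13, -36]
  [8, 6, 10, 18, -15]
  [14, 12, -3, 5, -9]
A^⊗3:
  [15, 13, 13, 21, -8]
  [16, 15, 18, 26, -7]
  [17, 15, 15, 22, -6]
  [17, 15, 19, 27, -6]
  [18, 17, 17, 20, -19]
Key observation: the optimum is the walk 4->2->1->2, with weight 7 + 5 + 5 = 17.
Optimal value attained by: walk 4->2->1->2.
Answer: (A^⊗3)[4][2] = 17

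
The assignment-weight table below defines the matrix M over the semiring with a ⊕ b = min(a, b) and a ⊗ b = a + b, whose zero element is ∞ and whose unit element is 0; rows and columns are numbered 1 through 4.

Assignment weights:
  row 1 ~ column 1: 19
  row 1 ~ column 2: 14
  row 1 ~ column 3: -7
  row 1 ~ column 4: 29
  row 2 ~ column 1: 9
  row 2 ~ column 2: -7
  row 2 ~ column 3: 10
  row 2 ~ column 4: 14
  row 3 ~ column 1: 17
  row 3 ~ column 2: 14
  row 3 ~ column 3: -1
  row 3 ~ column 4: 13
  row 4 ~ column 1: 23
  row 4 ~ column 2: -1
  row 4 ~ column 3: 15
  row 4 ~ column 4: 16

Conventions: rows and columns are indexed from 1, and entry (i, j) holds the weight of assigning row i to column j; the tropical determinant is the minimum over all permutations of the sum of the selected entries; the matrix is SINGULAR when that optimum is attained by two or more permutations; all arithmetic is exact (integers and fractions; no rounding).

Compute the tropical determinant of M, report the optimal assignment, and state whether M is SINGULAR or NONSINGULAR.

σ = (1, 2, 3, 4): 19 + (-7) + (-1) + 16 = 27
σ = (1, 2, 4, 3): 19 + (-7) + 13 + 15 = 40
σ = (1, 3, 2, 4): 19 + 10 + 14 + 16 = 59
σ = (1, 3, 4, 2): 19 + 10 + 13 + (-1) = 41
σ = (1, 4, 2, 3): 19 + 14 + 14 + 15 = 62
σ = (1, 4, 3, 2): 19 + 14 + (-1) + (-1) = 31
σ = (2, 1, 3, 4): 14 + 9 + (-1) + 16 = 38
σ = (2, 1, 4, 3): 14 + 9 + 13 + 15 = 51
σ = (2, 3, 1, 4): 14 + 10 + 17 + 16 = 57
σ = (2, 3, 4, 1): 14 + 10 + 13 + 23 = 60
σ = (2, 4, 1, 3): 14 + 14 + 17 + 15 = 60
σ = (2, 4, 3, 1): 14 + 14 + (-1) + 23 = 50
σ = (3, 1, 2, 4): (-7) + 9 + 14 + 16 = 32
σ = (3, 1, 4, 2): (-7) + 9 + 13 + (-1) = 14
σ = (3, 2, 1, 4): (-7) + (-7) + 17 + 16 = 19
σ = (3, 2, 4, 1): (-7) + (-7) + 13 + 23 = 22
σ = (3, 4, 1, 2): (-7) + 14 + 17 + (-1) = 23
σ = (3, 4, 2, 1): (-7) + 14 + 14 + 23 = 44
σ = (4, 1, 2, 3): 29 + 9 + 14 + 15 = 67
σ = (4, 1, 3, 2): 29 + 9 + (-1) + (-1) = 36
σ = (4, 2, 1, 3): 29 + (-7) + 17 + 15 = 54
σ = (4, 2, 3, 1): 29 + (-7) + (-1) + 23 = 44
σ = (4, 3, 1, 2): 29 + 10 + 17 + (-1) = 55
σ = (4, 3, 2, 1): 29 + 10 + 14 + 23 = 76
Optimal value attained by: σ = (3, 1, 4, 2).
Answer: det⊕(M) = 14; verdict: NONSINGULAR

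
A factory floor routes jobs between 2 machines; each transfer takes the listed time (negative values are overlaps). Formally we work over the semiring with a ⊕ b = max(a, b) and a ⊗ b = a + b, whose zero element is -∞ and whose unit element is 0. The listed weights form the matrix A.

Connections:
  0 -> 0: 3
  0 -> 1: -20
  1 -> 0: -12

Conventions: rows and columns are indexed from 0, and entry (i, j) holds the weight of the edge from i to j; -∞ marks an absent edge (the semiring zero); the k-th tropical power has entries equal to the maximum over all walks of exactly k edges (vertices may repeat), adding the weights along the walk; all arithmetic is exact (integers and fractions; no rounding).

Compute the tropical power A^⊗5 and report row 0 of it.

A^⊗2:
  [6, -17]
  [-9, -32]
A^⊗3:
  [9, -14]
  [-6, -29]
A^⊗4:
  [12, -11]
  [-3, -26]
A^⊗5:
  [15, -8]
  [0, -23]
Answer: row 0 of A^⊗5 = [15, -8]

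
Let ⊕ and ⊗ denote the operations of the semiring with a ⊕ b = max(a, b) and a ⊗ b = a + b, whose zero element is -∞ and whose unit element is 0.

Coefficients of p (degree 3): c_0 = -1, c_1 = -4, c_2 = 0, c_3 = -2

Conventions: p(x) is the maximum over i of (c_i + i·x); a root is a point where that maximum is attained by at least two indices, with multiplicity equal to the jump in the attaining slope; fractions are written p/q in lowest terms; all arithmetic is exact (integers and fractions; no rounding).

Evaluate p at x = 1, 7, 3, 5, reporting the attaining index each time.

p(1) = max(-1+0·1=-1, -4+1·1=-3, 0+2·1=2, -2+3·1=1) = 2 (attained by i=2)
p(7) = max(-1+0·7=-1, -4+1·7=3, 0+2·7=14, -2+3·7=19) = 19 (attained by i=3)
p(3) = max(-1+0·3=-1, -4+1·3=-1, 0+2·3=6, -2+3·3=7) = 7 (attained by i=3)
p(5) = max(-1+0·5=-1, -4+1·5=1, 0+2·5=10, -2+3·5=13) = 13 (attained by i=3)
Answer: p(1) = 2; p(7) = 19; p(3) = 7; p(5) = 13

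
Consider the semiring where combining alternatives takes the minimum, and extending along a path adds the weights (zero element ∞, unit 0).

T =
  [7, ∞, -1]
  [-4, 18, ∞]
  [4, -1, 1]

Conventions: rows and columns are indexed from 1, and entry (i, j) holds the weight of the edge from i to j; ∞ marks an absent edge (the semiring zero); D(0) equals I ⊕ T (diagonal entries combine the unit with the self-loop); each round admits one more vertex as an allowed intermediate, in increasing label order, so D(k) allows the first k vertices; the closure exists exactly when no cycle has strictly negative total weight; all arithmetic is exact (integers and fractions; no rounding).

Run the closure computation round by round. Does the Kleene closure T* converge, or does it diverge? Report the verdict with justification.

D(0):
  [0, ∞, -1]
  [-4, 0, ∞]
  [4, -1, 0]
D(1):
  [0, ∞, -1]
  [-4, 0, -5]
  [4, -1, 0]
Detection: at round 2, diagonal entry (3, 3) turns strictly negative.
Key observation: the cycle 3->2->1->3 has total weight (-1) + (-4) + (-1), which is strictly negative.
Answer: DIVERGES — negative cycle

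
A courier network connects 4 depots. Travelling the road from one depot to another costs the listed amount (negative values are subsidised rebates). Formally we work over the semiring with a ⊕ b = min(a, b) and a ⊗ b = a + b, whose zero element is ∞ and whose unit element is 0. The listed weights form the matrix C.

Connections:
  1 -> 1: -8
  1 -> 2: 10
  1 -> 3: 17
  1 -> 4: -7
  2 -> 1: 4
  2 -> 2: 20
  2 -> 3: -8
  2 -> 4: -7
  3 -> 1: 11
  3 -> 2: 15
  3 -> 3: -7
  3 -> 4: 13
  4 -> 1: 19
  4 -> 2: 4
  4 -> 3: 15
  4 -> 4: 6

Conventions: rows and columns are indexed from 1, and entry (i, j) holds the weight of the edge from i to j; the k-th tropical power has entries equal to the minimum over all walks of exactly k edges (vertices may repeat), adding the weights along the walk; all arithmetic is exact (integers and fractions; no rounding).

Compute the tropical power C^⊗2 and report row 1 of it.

C^⊗2:
  [-16, -3, 2, -15]
  [-4, -3, -15, -3]
  [3, 8, -14, 4]
  [8, 10, -4, -3]
Answer: row 1 of C^⊗2 = [-16, -3, 2, -15]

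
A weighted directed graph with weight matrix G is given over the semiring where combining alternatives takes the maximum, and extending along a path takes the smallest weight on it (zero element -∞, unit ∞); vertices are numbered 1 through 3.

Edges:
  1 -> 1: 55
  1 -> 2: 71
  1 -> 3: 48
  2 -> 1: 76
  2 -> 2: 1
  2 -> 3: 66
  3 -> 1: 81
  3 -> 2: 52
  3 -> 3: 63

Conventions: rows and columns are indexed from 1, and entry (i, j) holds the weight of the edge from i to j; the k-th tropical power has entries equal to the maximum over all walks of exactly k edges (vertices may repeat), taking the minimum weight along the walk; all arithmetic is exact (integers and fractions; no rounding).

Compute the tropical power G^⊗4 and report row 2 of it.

G^⊗2:
  [71, 55, 66]
  [66, 71, 63]
  [63, 71, 63]
G^⊗3:
  [66, 71, 63]
  [71, 66, 66]
  [71, 63, 66]
G^⊗4:
  [71, 66, 66]
  [66, 71, 66]
  [66, 71, 63]
Answer: row 2 of G^⊗4 = [66, 71, 66]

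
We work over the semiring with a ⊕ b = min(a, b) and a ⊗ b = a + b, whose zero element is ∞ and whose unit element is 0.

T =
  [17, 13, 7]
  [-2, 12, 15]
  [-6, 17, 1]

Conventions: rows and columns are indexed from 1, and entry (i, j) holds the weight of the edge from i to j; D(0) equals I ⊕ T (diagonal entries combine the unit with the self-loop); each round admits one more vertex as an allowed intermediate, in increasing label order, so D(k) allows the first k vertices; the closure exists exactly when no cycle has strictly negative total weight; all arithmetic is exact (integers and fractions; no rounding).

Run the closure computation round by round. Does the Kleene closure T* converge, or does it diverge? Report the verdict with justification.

D(0):
  [0, 13, 7]
  [-2, 0, 15]
  [-6, 17, 0]
D(1):
  [0, 13, 7]
  [-2, 0, 5]
  [-6, 7, 0]
D(2):
  [0, 13, 7]
  [-2, 0, 5]
  [-6, 7, 0]
D(3):
  [0, 13, 7]
  [-2, 0, 5]
  [-6, 7, 0]
Key observation: every diagonal entry stays at the unit through all rounds, so no improving cycle exists.
Answer: CONVERGES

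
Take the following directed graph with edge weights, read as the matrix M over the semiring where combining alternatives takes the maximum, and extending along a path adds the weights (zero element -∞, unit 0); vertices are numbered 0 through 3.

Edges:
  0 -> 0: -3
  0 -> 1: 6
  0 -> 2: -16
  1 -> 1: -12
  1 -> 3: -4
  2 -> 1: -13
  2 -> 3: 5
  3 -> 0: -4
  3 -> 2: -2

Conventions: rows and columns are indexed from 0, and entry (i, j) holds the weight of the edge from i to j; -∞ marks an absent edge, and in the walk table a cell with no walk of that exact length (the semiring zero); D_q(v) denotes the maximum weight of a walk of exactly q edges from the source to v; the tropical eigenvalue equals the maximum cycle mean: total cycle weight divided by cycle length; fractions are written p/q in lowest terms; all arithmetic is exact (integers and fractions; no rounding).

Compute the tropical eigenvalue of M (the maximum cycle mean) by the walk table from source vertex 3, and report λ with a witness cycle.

q=0: [-∞, -∞, -∞, 0]
q=1: [-4, -∞, -2, -∞]
q=2: [-7, 2, -20, 3]
q=3: [-1, -1, 1, -2]
q=4: [-4, 5, -4, 6]
Optimal cycle mean attained by: cycle 2->3->2, total 5 + (-2), length 2.
Answer: λ = 3/2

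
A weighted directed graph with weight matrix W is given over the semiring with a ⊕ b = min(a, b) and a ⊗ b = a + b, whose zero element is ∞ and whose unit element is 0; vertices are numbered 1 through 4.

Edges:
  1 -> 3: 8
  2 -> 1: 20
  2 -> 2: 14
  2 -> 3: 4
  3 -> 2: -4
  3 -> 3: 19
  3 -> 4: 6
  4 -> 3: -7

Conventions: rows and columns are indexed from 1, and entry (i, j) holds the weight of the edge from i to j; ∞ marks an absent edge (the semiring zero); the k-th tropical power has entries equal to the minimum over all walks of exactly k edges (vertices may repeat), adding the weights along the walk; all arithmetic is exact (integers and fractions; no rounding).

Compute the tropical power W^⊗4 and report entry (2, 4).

W^⊗2:
  [∞, 4, 27, 14]
  [34, 0, 18, 10]
  [16, 10, -1, 25]
  [∞, -11, 12, -1]
W^⊗3:
  [24, 18, 7, 33]
  [20, 14, 3, 24]
  [30, -5, 14, 5]
  [9, 3, -8, 18]
W^⊗4:
  [38, 3, 22, 13]
  [34, -1, 17, 9]
  [15, 9, -2, 20]
  [23, -12, 7, -2]
Key observation: the optimum is the walk 2->3->4->3->4, with weight 4 + 6 + (-7) + 6 = 9.
Optimal value attained by: walk 2->3->4->3->4.
Answer: (W^⊗4)[2][4] = 9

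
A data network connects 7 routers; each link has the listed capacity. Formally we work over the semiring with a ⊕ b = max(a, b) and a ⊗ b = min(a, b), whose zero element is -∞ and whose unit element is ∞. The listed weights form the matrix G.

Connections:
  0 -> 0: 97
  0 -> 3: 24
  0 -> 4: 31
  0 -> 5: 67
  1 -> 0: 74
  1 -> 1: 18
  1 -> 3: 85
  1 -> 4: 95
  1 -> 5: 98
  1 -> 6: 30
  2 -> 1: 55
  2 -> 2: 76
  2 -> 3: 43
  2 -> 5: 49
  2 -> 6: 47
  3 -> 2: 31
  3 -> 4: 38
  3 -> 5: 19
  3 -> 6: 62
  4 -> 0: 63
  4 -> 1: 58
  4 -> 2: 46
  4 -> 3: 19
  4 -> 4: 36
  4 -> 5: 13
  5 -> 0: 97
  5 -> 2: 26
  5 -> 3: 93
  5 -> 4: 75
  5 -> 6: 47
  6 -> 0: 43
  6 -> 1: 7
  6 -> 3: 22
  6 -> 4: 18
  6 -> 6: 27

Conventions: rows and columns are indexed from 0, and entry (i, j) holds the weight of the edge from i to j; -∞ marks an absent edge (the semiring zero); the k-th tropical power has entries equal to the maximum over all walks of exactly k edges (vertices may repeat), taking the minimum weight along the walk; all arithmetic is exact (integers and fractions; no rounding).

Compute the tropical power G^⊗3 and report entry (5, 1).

G^⊗2:
  [97, 31, 31, 67, 67, 67, 47]
  [97, 58, 46, 93, 75, 67, 62]
  [55, 55, 76, 55, 55, 55, 47]
  [43, 38, 38, 31, 36, 31, 31]
  [63, 46, 46, 58, 58, 63, 46]
  [97, 58, 46, 26, 38, 67, 62]
  [43, 18, 22, 24, 31, 43, 27]
G^⊗3:
  [97, 58, 46, 67, 67, 67, 62]
  [97, 58, 46, 67, 67, 67, 62]
  [55, 55, 76, 55, 55, 55, 55]
  [43, 38, 38, 38, 38, 43, 38]
  [63, 58, 46, 63, 63, 63, 58]
  [97, 46, 46, 67, 67, 67, 47]
  [43, 31, 31, 43, 43, 43, 43]
Key observation: the optimum is the walk 5->4->2->1, with weight 75 min 46 min 55 = 46.
Optimal value attained by: walk 5->4->2->1.
Answer: (G^⊗3)[5][1] = 46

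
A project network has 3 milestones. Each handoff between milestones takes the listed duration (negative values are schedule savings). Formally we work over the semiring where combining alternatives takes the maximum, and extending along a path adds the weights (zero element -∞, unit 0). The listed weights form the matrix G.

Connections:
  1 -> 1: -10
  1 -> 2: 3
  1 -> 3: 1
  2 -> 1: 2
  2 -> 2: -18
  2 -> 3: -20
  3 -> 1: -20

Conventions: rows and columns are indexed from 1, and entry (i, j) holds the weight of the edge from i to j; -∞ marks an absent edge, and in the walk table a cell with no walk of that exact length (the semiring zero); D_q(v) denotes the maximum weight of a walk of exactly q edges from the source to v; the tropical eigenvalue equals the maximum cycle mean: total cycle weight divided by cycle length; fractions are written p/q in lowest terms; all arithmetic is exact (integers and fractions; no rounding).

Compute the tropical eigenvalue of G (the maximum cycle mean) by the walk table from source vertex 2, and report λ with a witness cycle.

q=0: [-∞, 0, -∞]
q=1: [2, -18, -20]
q=2: [-8, 5, 3]
q=3: [7, -5, -7]
Optimal cycle mean attained by: cycle 1->2->1, total 3 + 2, length 2.
Answer: λ = 5/2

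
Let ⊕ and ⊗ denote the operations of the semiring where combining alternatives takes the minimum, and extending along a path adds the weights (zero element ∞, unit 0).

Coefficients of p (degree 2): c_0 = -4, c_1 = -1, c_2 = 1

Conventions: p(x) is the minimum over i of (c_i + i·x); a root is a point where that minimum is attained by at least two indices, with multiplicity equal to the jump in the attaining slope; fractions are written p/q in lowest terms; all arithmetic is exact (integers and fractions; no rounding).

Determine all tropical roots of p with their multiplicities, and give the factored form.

hull edge (i=0, c=-4) to (i=2, c=1): slope 5/2, span 2
Factored form: p(x) = 1 ⊗ (x ⊕ (-5/2)) ⊗ (x ⊕ (-5/2))
Answer: roots = -5/2 (mult 2)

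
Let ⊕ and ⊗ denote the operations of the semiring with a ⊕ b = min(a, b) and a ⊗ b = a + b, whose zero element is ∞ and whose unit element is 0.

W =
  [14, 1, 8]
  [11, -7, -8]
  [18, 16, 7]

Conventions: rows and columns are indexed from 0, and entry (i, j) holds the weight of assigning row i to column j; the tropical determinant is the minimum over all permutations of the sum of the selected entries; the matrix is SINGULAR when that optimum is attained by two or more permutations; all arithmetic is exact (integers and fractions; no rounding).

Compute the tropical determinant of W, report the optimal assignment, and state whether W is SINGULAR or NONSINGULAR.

σ = (0, 1, 2): 14 + (-7) + 7 = 14
σ = (0, 2, 1): 14 + (-8) + 16 = 22
σ = (1, 0, 2): 1 + 11 + 7 = 19
σ = (1, 2, 0): 1 + (-8) + 18 = 11
σ = (2, 0, 1): 8 + 11 + 16 = 35
σ = (2, 1, 0): 8 + (-7) + 18 = 19
Optimal value attained by: σ = (1, 2, 0).
Answer: det⊕(W) = 11; verdict: NONSINGULAR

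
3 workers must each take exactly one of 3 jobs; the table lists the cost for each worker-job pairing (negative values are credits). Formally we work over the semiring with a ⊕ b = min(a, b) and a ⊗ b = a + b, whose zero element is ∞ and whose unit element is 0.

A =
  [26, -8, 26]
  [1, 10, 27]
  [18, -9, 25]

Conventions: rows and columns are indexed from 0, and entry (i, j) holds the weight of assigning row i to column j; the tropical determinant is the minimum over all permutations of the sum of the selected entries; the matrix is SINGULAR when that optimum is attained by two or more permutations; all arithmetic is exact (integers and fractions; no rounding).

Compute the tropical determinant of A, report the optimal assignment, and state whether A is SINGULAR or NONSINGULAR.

σ = (0, 1, 2): 26 + 10 + 25 = 61
σ = (0, 2, 1): 26 + 27 + (-9) = 44
σ = (1, 0, 2): (-8) + 1 + 25 = 18
σ = (1, 2, 0): (-8) + 27 + 18 = 37
σ = (2, 0, 1): 26 + 1 + (-9) = 18
σ = (2, 1, 0): 26 + 10 + 18 = 54
Optimal value attained by: σ = (1, 0, 2).
Answer: det⊕(A) = 18; verdict: SINGULAR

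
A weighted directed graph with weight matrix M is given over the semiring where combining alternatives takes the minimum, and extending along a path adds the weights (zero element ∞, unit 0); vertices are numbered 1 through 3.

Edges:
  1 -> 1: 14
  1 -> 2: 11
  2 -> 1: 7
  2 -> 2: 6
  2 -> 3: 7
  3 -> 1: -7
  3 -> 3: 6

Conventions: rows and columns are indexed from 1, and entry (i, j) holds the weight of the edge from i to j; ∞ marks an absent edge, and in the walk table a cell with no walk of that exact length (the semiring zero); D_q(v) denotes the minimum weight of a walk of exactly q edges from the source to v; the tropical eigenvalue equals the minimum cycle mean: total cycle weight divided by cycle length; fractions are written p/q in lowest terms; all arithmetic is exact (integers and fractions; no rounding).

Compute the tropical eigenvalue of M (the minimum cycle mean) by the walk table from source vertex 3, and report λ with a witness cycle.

q=0: [∞, ∞, 0]
q=1: [-7, ∞, 6]
q=2: [-1, 4, 12]
q=3: [5, 10, 11]
Optimal cycle mean attained by: cycle 1->2->3->1, total 11 + 7 + (-7), length 3.
Answer: λ = 11/3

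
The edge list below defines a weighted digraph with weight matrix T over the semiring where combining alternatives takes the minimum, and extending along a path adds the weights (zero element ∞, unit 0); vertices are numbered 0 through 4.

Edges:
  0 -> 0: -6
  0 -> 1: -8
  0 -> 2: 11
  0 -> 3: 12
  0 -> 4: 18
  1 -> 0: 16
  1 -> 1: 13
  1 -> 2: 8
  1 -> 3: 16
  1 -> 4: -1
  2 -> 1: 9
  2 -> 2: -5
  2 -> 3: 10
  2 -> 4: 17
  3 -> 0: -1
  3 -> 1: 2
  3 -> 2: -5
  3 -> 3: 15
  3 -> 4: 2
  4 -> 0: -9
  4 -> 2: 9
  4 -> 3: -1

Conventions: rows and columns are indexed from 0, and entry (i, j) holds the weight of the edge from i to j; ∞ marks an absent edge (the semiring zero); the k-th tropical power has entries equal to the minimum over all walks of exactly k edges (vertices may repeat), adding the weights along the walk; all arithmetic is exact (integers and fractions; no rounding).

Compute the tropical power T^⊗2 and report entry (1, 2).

T^⊗2:
  [-12, -14, 0, 6, -9]
  [-10, 8, 3, -2, 12]
  [8, 4, -10, 5, 8]
  [-7, -9, -10, 1, 1]
  [-15, -17, -6, 3, 1]
Key observation: the optimum is the walk 1->2->2, with weight 8 + (-5) = 3.
Optimal value attained by: walk 1->2->2.
Answer: (T^⊗2)[1][2] = 3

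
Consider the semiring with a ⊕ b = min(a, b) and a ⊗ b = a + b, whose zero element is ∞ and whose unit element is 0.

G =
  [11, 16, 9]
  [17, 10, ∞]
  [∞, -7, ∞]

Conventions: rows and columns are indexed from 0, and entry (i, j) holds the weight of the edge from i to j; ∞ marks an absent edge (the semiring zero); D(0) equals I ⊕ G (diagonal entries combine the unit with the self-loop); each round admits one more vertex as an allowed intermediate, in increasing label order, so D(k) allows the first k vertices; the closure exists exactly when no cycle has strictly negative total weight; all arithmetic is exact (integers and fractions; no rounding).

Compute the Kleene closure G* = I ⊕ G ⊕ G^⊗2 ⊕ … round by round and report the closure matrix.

D(0):
  [0, 16, 9]
  [17, 0, ∞]
  [∞, -7, 0]
D(1):
  [0, 16, 9]
  [17, 0, 26]
  [∞, -7, 0]
D(2):
  [0, 16, 9]
  [17, 0, 26]
  [10, -7, 0]
D(3):
  [0, 2, 9]
  [17, 0, 26]
  [10, -7, 0]
Answer: G* = [[0, 2, 9], [17, 0, 26], [10, -7, 0]]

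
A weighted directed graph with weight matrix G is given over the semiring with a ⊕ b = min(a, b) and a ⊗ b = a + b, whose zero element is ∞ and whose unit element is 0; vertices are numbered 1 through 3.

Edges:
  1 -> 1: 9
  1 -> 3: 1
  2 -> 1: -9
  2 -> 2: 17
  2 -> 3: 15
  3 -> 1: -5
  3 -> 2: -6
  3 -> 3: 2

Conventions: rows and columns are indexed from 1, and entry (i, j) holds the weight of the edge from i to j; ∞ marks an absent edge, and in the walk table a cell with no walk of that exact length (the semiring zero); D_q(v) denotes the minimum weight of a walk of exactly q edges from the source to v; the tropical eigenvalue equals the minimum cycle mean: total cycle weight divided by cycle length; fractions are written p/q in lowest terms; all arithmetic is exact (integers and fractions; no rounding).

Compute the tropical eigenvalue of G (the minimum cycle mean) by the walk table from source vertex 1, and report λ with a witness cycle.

q=0: [0, ∞, ∞]
q=1: [9, ∞, 1]
q=2: [-4, -5, 3]
q=3: [-14, -3, -3]
Optimal cycle mean attained by: cycle 1->3->2->1, total 1 + (-6) + (-9), length 3.
Answer: λ = -14/3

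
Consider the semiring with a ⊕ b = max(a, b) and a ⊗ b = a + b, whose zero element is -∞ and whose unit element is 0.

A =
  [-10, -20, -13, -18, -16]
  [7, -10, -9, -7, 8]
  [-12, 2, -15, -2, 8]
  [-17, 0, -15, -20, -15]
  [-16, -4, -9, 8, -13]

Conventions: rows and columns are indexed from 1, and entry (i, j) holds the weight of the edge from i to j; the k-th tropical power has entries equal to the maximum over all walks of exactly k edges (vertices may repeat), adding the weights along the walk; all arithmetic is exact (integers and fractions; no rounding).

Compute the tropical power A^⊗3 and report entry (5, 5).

A^⊗2:
  [-13, -11, -23, -8, -5]
  [-3, 4, -1, 16, -1]
  [9, 4, -1, 16, 10]
  [7, -10, -9, -7, 8]
  [3, 8, -7, -5, 4]
A^⊗3:
  [-4, -8, -14, 3, -3]
  [11, 16, 1, 7, 12]
  [11, 16, 1, 18, 12]
  [-3, 4, -1, 16, -1]
  [15, 0, -1, 12, 16]
Key observation: the optimum is the walk 5->4->2->5, with weight 8 + 0 + 8 = 16.
Optimal value attained by: walk 5->4->2->5.
Answer: (A^⊗3)[5][5] = 16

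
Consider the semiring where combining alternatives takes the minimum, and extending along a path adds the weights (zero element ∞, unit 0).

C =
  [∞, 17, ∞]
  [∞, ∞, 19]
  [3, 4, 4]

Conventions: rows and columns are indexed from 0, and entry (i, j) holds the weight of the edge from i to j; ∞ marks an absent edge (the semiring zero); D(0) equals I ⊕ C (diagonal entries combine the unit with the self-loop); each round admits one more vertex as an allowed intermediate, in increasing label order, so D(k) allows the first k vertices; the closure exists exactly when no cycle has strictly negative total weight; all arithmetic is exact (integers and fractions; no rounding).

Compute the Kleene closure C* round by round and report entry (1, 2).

D(0):
  [0, 17, ∞]
  [∞, 0, 19]
  [3, 4, 0]
D(1):
  [0, 17, ∞]
  [∞, 0, 19]
  [3, 4, 0]
D(2):
  [0, 17, 36]
  [∞, 0, 19]
  [3, 4, 0]
D(3):
  [0, 17, 36]
  [22, 0, 19]
  [3, 4, 0]
Answer: C*[1][2] = 19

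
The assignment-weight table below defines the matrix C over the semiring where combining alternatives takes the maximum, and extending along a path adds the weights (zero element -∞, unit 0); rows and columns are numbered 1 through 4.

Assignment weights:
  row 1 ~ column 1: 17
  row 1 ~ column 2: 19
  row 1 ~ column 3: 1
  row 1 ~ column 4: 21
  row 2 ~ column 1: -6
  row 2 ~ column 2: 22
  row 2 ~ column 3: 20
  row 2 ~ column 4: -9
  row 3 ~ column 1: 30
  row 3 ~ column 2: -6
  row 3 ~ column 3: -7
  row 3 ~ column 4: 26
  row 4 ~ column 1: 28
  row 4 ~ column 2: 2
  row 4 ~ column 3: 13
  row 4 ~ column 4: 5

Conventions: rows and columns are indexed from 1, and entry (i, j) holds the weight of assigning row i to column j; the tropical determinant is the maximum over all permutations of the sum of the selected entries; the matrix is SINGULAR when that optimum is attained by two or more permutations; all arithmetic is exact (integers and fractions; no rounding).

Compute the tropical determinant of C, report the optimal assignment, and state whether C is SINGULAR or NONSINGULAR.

σ = (1, 2, 3, 4): 17 + 22 + (-7) + 5 = 37
σ = (1, 2, 4, 3): 17 + 22 + 26 + 13 = 78
σ = (1, 3, 2, 4): 17 + 20 + (-6) + 5 = 36
σ = (1, 3, 4, 2): 17 + 20 + 26 + 2 = 65
σ = (1, 4, 2, 3): 17 + (-9) + (-6) + 13 = 15
σ = (1, 4, 3, 2): 17 + (-9) + (-7) + 2 = 3
σ = (2, 1, 3, 4): 19 + (-6) + (-7) + 5 = 11
σ = (2, 1, 4, 3): 19 + (-6) + 26 + 13 = 52
σ = (2, 3, 1, 4): 19 + 20 + 30 + 5 = 74
σ = (2, 3, 4, 1): 19 + 20 + 26 + 28 = 93
σ = (2, 4, 1, 3): 19 + (-9) + 30 + 13 = 53
σ = (2, 4, 3, 1): 19 + (-9) + (-7) + 28 = 31
σ = (3, 1, 2, 4): 1 + (-6) + (-6) + 5 = -6
σ = (3, 1, 4, 2): 1 + (-6) + 26 + 2 = 23
σ = (3, 2, 1, 4): 1 + 22 + 30 + 5 = 58
σ = (3, 2, 4, 1): 1 + 22 + 26 + 28 = 77
σ = (3, 4, 1, 2): 1 + (-9) + 30 + 2 = 24
σ = (3, 4, 2, 1): 1 + (-9) + (-6) + 28 = 14
σ = (4, 1, 2, 3): 21 + (-6) + (-6) + 13 = 22
σ = (4, 1, 3, 2): 21 + (-6) + (-7) + 2 = 10
σ = (4, 2, 1, 3): 21 + 22 + 30 + 13 = 86
σ = (4, 2, 3, 1): 21 + 22 + (-7) + 28 = 64
σ = (4, 3, 1, 2): 21 + 20 + 30 + 2 = 73
σ = (4, 3, 2, 1): 21 + 20 + (-6) + 28 = 63
Optimal value attained by: σ = (2, 3, 4, 1).
Answer: det⊕(C) = 93; verdict: NONSINGULAR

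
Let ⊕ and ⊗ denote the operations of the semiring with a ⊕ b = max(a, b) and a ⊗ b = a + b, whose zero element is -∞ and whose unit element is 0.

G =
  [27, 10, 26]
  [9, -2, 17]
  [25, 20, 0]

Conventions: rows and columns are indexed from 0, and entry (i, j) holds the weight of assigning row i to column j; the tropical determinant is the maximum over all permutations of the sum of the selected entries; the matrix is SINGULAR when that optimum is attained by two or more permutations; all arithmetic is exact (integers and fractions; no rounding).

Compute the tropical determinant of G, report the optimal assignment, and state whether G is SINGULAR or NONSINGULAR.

σ = (0, 1, 2): 27 + (-2) + 0 = 25
σ = (0, 2, 1): 27 + 17 + 20 = 64
σ = (1, 0, 2): 10 + 9 + 0 = 19
σ = (1, 2, 0): 10 + 17 + 25 = 52
σ = (2, 0, 1): 26 + 9 + 20 = 55
σ = (2, 1, 0): 26 + (-2) + 25 = 49
Optimal value attained by: σ = (0, 2, 1).
Answer: det⊕(G) = 64; verdict: NONSINGULAR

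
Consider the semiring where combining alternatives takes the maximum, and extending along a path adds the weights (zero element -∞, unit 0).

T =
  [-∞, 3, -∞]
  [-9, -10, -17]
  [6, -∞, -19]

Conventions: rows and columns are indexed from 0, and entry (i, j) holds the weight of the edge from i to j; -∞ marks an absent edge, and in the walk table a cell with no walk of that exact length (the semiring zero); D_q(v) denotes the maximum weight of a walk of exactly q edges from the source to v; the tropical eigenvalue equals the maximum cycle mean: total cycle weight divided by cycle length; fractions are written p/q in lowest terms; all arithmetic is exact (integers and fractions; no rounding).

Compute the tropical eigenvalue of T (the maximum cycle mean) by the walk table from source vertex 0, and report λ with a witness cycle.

q=0: [0, -∞, -∞]
q=1: [-∞, 3, -∞]
q=2: [-6, -7, -14]
q=3: [-8, -3, -24]
Optimal cycle mean attained by: cycle 0->1->2->0, total 3 + (-17) + 6, length 3.
Answer: λ = -8/3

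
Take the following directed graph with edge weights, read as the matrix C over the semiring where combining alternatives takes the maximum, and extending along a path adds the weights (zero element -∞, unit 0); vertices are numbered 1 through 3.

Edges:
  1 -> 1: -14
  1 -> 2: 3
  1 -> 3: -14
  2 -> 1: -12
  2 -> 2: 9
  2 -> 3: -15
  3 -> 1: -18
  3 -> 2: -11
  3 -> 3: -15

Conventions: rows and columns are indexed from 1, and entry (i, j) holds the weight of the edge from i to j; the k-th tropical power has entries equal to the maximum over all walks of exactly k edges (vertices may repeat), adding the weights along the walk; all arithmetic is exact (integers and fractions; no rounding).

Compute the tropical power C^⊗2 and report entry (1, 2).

C^⊗2:
  [-9, 12, -12]
  [-3, 18, -6]
  [-23, -2, -26]
Key observation: the optimum is the walk 1->2->2, with weight 3 + 9 = 12.
Optimal value attained by: walk 1->2->2.
Answer: (C^⊗2)[1][2] = 12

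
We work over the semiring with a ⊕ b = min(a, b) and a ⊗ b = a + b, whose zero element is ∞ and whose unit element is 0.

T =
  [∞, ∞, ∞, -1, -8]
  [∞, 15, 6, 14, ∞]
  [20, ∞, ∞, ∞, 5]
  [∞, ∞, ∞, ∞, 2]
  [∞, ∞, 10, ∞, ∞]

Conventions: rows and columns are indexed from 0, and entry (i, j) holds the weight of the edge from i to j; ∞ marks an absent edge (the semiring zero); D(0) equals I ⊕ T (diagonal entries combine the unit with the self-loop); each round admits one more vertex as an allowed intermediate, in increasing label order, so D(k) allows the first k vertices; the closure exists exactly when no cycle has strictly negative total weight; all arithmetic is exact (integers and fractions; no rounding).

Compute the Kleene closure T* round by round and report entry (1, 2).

D(0):
  [0, ∞, ∞, -1, -8]
  [∞, 0, 6, 14, ∞]
  [20, ∞, 0, ∞, 5]
  [∞, ∞, ∞, 0, 2]
  [∞, ∞, 10, ∞, 0]
D(1):
  [0, ∞, ∞, -1, -8]
  [∞, 0, 6, 14, ∞]
  [20, ∞, 0, 19, 5]
  [∞, ∞, ∞, 0, 2]
  [∞, ∞, 10, ∞, 0]
D(2):
  [0, ∞, ∞, -1, -8]
  [∞, 0, 6, 14, ∞]
  [20, ∞, 0, 19, 5]
  [∞, ∞, ∞, 0, 2]
  [∞, ∞, 10, ∞, 0]
D(3):
  [0, ∞, ∞, -1, -8]
  [26, 0, 6, 14, 11]
  [20, ∞, 0, 19, 5]
  [∞, ∞, ∞, 0, 2]
  [30, ∞, 10, 29, 0]
D(4):
  [0, ∞, ∞, -1, -8]
  [26, 0, 6, 14, 11]
  [20, ∞, 0, 19, 5]
  [∞, ∞, ∞, 0, 2]
  [30, ∞, 10, 29, 0]
D(5):
  [0, ∞, 2, -1, -8]
  [26, 0, 6, 14, 11]
  [20, ∞, 0, 19, 5]
  [32, ∞, 12, 0, 2]
  [30, ∞, 10, 29, 0]
Answer: T*[1][2] = 6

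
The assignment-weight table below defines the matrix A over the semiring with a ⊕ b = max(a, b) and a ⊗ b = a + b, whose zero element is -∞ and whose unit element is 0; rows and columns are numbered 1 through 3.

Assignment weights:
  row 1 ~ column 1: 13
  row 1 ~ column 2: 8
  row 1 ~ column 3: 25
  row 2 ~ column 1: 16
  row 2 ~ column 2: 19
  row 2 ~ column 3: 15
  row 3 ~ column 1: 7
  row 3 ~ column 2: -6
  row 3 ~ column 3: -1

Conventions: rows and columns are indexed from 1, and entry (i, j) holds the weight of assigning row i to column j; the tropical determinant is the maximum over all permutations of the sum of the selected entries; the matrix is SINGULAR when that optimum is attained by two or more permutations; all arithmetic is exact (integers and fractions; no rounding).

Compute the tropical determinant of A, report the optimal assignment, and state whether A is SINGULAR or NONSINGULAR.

σ = (1, 2, 3): 13 + 19 + (-1) = 31
σ = (1, 3, 2): 13 + 15 + (-6) = 22
σ = (2, 1, 3): 8 + 16 + (-1) = 23
σ = (2, 3, 1): 8 + 15 + 7 = 30
σ = (3, 1, 2): 25 + 16 + (-6) = 35
σ = (3, 2, 1): 25 + 19 + 7 = 51
Optimal value attained by: σ = (3, 2, 1).
Answer: det⊕(A) = 51; verdict: NONSINGULAR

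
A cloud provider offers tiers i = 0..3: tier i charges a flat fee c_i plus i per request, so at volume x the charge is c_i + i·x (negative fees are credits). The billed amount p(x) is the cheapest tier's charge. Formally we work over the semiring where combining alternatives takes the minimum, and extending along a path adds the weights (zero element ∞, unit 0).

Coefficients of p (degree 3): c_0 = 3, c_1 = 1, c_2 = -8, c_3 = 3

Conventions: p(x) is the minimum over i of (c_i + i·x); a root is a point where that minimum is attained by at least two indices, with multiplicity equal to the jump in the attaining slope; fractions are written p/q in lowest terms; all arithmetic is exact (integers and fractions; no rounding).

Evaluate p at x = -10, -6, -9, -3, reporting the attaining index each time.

p(-10) = min(3+0·(-10)=3, 1+1·(-10)=-9, -8+2·(-10)=-28, 3+3·(-10)=-27) = -28 (attained by i=2)
p(-6) = min(3+0·(-6)=3, 1+1·(-6)=-5, -8+2·(-6)=-20, 3+3·(-6)=-15) = -20 (attained by i=2)
p(-9) = min(3+0·(-9)=3, 1+1·(-9)=-8, -8+2·(-9)=-26, 3+3·(-9)=-24) = -26 (attained by i=2)
p(-3) = min(3+0·(-3)=3, 1+1·(-3)=-2, -8+2·(-3)=-14, 3+3·(-3)=-6) = -14 (attained by i=2)
Answer: p(-10) = -28; p(-6) = -20; p(-9) = -26; p(-3) = -14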